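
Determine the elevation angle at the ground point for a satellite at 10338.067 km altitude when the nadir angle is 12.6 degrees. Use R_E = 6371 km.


r = R_E + alt = 16709.0670 km
Law of sines in the satellite / Earth-center / ground-point triangle:
  sin(nadir)/R_E = sin(90 + el)/r  =>  cos(el) = (r/R_E)*sin(nadir)
cos(el) = (16709.0670 / 6371.0000) * sin(12.6 deg) = 0.572119
el = arccos(0.572119) = 55.1019 deg
(Earth-central angle = 90 - nadir - el = 22.2981 deg)

55.1019 degrees


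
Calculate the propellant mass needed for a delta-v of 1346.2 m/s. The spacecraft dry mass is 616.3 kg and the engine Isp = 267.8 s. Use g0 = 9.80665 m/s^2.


ve = Isp * g0 = 267.8 * 9.80665 = 2626.220870 m/s
mass ratio = exp(dv/ve) = exp(1346.2/2626.220870) = 1.66962607
m_prop = m_dry * (mr - 1) = 616.3 * (1.66962607 - 1)
m_prop = 412.6905 kg

412.6905 kg


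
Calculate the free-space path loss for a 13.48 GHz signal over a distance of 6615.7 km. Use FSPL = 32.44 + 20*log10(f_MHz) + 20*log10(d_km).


f = 13.48 GHz = 13480.0000 MHz
d = 6615.7 km
FSPL = 32.44 + 20*log10(13480.0000) + 20*log10(6615.7)
FSPL = 32.44 + 82.5938 + 76.4115
FSPL = 191.4453 dB

191.4453 dB


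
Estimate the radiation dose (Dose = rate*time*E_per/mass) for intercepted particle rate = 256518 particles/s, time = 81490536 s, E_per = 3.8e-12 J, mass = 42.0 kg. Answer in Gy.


Total energy deposited = rate * time * E_per
  = 256518 * 81490536 * 3.8e-12 = 79.4344 J
Dose = E_total / mass = 79.4344 / 42.0
Dose = 1.8913 Gy

1.8913 Gy


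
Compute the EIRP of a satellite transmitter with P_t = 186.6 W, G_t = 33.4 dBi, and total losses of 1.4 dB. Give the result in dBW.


Pt = 186.6 W = 22.7091 dBW
EIRP = Pt_dBW + Gt - losses = 22.7091 + 33.4 - 1.4 = 54.7091 dBW

54.7091 dBW


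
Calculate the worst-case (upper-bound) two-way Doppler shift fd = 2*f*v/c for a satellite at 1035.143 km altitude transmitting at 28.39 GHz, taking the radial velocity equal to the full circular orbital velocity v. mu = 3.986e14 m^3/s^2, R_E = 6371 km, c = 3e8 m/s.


r = 7.406143e+06 m
v = sqrt(mu/r) = 7336.2243 m/s (worst-case radial velocity)
f = 28.39 GHz = 2.839e+10 Hz
fd = 2*f*v/c = 2*2.839e+10*7336.2243/3.0e+08
fd = 1.3885027e+06 Hz

1.3885e+06 Hz


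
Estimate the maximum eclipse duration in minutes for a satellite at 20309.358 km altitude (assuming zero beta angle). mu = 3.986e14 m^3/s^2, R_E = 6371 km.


r = 26680.3580 km
T = 722.8488 min
Eclipse fraction = arcsin(R_E/r)/pi = arcsin(6371.0000/26680.3580)/pi
= arcsin(0.2387899)/pi = 0.07675072
Eclipse duration = 0.07675072 * 722.8488 = 55.4792 min

55.4792 minutes


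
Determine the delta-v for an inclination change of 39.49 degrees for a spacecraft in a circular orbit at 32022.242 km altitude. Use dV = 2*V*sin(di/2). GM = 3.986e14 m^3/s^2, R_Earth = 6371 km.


r = 38393.2420 km = 3.8393242e+07 m
V = sqrt(mu/r) = 3222.1166 m/s
di = 39.49 deg = 0.6892305 rad
dV = 2*V*sin(di/2) = 2*3222.1166*sin(0.3446153)
dV = 2177.0848 m/s = 2.1771 km/s

2.1771 km/s


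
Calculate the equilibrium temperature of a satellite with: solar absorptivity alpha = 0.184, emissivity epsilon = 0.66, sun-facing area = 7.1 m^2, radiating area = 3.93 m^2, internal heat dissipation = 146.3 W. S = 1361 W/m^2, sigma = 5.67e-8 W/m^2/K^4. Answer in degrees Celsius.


Numerator = alpha*S*A_sun + Q_int = 0.184*1361*7.1 + 146.3 = 1924.3104 W
Denominator = eps*sigma*A_rad = 0.66*5.67e-8*3.93 = 1.4706846e-07 W/K^4
T^4 = 1.3084453e+10 K^4
T = 338.2119 K = 65.0619 C

65.0619 degrees Celsius


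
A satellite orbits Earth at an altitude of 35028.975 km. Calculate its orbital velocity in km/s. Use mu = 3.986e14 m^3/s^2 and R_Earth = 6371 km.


r = R_E + alt = 6371.0 + 35028.975 = 41399.9750 km = 4.1399975e+07 m
v = sqrt(mu/r) = sqrt(3.986e14 / 4.1399975e+07) = 3102.9059 m/s = 3.1029 km/s

3.1029 km/s


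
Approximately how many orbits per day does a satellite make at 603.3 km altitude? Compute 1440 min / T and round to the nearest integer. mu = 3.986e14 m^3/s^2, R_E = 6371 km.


r = 6.9743e+06 m
T = 2*pi*sqrt(r^3/mu) = 5796.4509 s = 96.6075 min
revs/day = 1440 / 96.6075 = 14.9057
Rounded: 15 revolutions per day

15 revolutions per day


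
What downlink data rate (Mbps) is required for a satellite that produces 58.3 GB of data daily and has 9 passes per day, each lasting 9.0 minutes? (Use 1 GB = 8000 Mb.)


total contact time = 9 * 9.0 * 60 = 4860.0000 s
data = 58.3 GB = 466400.0000 Mb
rate = 466400.0000 / 4860.0000 = 95.9671 Mbps

95.9671 Mbps


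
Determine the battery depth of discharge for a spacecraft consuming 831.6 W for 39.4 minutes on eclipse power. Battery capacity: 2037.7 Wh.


E_used = P * t / 60 = 831.6 * 39.4 / 60 = 546.0840 Wh
DOD = E_used / E_total * 100 = 546.0840 / 2037.7 * 100
DOD = 26.7990 %

26.7990 %


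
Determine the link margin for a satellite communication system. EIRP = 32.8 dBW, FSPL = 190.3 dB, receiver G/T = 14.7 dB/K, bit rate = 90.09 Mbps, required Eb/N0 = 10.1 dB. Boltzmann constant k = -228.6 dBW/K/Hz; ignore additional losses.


C/N0 = EIRP - FSPL + G/T - k = 32.8 - 190.3 + 14.7 - (-228.6)
C/N0 = 85.8000 dB-Hz
R_b = 90.09 Mbps = 9.009e+07 bps -> 10*log10(R_b) = 79.5468 dB-Hz
Eb/N0 = C/N0 - 10*log10(R_b) = 85.8000 - 79.5468 = 6.2532 dB
Margin = Eb/N0 - Eb/N0_req = 6.2532 - 10.1 = -3.8468 dB (negative margin: link does not close)

-3.8468 dB


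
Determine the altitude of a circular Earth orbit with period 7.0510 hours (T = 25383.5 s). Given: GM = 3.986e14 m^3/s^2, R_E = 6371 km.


T = 25383.5 s
r = (mu*T^2/(4*pi^2))^(1/3) = (3.986e14 * 25383.5^2 / (4*pi^2))^(1/3)
r = 1.8667816e+07 m = 18667.8165 km
alt = r - R_E = 18667.8165 - 6371 = 12296.8165 km

12296.8165 km


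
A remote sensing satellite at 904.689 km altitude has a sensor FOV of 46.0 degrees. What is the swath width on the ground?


FOV = 46.0 deg = 0.8028515 rad
swath = 2 * alt * tan(FOV/2) = 2 * 904.689 * tan(0.4014257)
swath = 2 * 904.689 * 0.4244748
swath = 768.0354 km

768.0354 km


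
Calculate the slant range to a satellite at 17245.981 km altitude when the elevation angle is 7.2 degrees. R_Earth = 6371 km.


h = 17245.981 km, el = 7.2 deg
d = -R_E*sin(el) + sqrt((R_E*sin(el))^2 + 2*R_E*h + h^2)
d = -6371.0000*sin(0.1256637) + sqrt((6371.0000*0.1253332)^2 + 2*6371.0000*17245.981 + 17245.981^2)
d = 21956.9354 km

21956.9354 km


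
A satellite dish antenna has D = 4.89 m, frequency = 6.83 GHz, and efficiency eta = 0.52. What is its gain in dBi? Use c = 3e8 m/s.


lambda = c/f = 3e8 / 6.83e+09 = 0.04392387 m
G = eta*(pi*D/lambda)^2 = 0.52*(pi*4.89/0.04392387)^2
G = 63609.1665 (linear)
G = 10*log10(63609.1665) = 48.0352 dBi

48.0352 dBi


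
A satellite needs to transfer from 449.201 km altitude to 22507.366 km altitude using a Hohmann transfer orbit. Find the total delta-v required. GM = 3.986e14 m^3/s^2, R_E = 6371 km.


r1 = 6820.2010 km = 6.820201e+06 m
r2 = 28878.3660 km = 2.8878366e+07 m
dv1 = sqrt(mu/r1)*(sqrt(2*r2/(r1+r2)) - 1) = 2079.1537 m/s
dv2 = sqrt(mu/r2)*(1 - sqrt(2*r1/(r1+r2))) = 1418.6796 m/s
total dv = |dv1| + |dv2| = 2079.1537 + 1418.6796 = 3497.8333 m/s = 3.4978 km/s

3.4978 km/s


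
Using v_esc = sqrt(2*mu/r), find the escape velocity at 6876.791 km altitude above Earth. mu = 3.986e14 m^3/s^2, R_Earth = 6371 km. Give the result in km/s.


r = 6371.0 + 6876.791 = 13247.7910 km = 1.3247791e+07 m
v_esc = sqrt(2*mu/r) = sqrt(2*3.986e14 / 1.3247791e+07)
v_esc = 7757.3236 m/s = 7.7573 km/s

7.7573 km/s


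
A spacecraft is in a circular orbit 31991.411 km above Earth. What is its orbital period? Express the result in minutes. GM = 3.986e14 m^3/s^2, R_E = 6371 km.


r = 38362.4110 km = 3.8362411e+07 m
T = 2*pi*sqrt(r^3/mu) = 2*pi*sqrt(5.6456985e+22 / 3.986e14)
T = 74777.3486 s = 1246.2891 min

1246.2891 minutes


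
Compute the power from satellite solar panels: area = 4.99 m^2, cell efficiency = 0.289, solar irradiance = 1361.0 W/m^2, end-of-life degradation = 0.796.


P = area * eta * S * degradation
P = 4.99 * 0.289 * 1361.0 * 0.796
P = 1562.3185 W

1562.3185 W


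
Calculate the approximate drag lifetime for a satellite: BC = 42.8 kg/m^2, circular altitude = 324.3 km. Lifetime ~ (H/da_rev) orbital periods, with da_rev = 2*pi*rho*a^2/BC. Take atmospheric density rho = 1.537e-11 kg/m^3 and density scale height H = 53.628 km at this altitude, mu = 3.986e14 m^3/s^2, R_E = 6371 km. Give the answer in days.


a = R_E + alt = 6695.3000 km = 6.6953e+06 m
da_rev = 2*pi*rho*a^2/BC = 2*pi*1.537e-11*(6.6953e+06)^2/42.8 = 101.146311 m per revolution
N = H/da_rev = 53628.0000 m / 101.146311 m = 530.2022 revolutions
P = 2*pi*sqrt(a^3/mu) = 5452.1310 s
lifetime = N*P = 530.2022 * 5452.1310 = 2.890732e+06 s = 33.4575 days

33.4575 days


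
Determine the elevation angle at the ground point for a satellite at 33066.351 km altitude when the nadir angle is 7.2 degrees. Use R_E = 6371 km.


r = R_E + alt = 39437.3510 km
Law of sines in the satellite / Earth-center / ground-point triangle:
  sin(nadir)/R_E = sin(90 + el)/r  =>  cos(el) = (r/R_E)*sin(nadir)
cos(el) = (39437.3510 / 6371.0000) * sin(7.2 deg) = 0.7758297
el = arccos(0.7758297) = 39.1197 deg
(Earth-central angle = 90 - nadir - el = 43.6803 deg)

39.1197 degrees


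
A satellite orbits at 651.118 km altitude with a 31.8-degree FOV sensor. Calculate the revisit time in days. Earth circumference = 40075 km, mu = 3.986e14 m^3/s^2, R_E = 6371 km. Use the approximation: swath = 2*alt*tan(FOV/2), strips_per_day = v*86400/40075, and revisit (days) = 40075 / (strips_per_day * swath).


swath = 2*651.118*tan(0.2775074) = 370.9517 km
v = sqrt(mu/r) = 7534.1556 m/s = 7.5342 km/s
strips/day = v*86400/40075 = 7.5342*86400/40075 = 16.2433
coverage/day = strips * swath = 16.2433 * 370.9517 = 6025.4868 km
revisit = 40075 / 6025.4868 = 6.6509 days

6.6509 days


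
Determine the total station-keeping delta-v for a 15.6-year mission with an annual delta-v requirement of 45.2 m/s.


dV = rate * years = 45.2 * 15.6
dV = 705.1200 m/s

705.1200 m/s


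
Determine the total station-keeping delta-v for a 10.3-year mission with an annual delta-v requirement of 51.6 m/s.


dV = rate * years = 51.6 * 10.3
dV = 531.4800 m/s

531.4800 m/s


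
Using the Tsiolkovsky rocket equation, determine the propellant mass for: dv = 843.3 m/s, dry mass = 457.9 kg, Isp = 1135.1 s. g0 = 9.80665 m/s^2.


ve = Isp * g0 = 1135.1 * 9.80665 = 11131.528415 m/s
mass ratio = exp(dv/ve) = exp(843.3/11131.528415) = 1.07870127
m_prop = m_dry * (mr - 1) = 457.9 * (1.07870127 - 1)
m_prop = 36.0373 kg

36.0373 kg


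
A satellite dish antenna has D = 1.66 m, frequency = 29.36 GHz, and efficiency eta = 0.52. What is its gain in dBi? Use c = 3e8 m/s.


lambda = c/f = 3e8 / 2.936e+10 = 0.01021798 m
G = eta*(pi*D/lambda)^2 = 0.52*(pi*1.66/0.01021798)^2
G = 135453.0717 (linear)
G = 10*log10(135453.0717) = 51.3179 dBi

51.3179 dBi


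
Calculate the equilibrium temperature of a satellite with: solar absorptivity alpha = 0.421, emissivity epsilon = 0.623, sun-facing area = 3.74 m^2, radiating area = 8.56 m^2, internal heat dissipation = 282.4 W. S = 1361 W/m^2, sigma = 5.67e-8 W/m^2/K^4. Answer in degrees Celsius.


Numerator = alpha*S*A_sun + Q_int = 0.421*1361*3.74 + 282.4 = 2425.3489 W
Denominator = eps*sigma*A_rad = 0.623*5.67e-8*8.56 = 3.023743e-07 W/K^4
T^4 = 8.0210156e+09 K^4
T = 299.2660 K = 26.1160 C

26.1160 degrees Celsius


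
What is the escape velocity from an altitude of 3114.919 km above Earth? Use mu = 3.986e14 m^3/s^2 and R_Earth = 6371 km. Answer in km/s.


r = 6371.0 + 3114.919 = 9485.9190 km = 9.485919e+06 m
v_esc = sqrt(2*mu/r) = sqrt(2*3.986e14 / 9.485919e+06)
v_esc = 9167.3527 m/s = 9.1674 km/s

9.1674 km/s


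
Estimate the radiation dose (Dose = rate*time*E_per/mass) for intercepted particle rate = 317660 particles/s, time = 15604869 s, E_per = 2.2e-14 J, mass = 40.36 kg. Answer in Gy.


Total energy deposited = rate * time * E_per
  = 317660 * 15604869 * 2.2e-14 = 0.1090549 J
Dose = E_total / mass = 0.1090549 / 40.36
Dose = 0.002702055 Gy

0.0027 Gy


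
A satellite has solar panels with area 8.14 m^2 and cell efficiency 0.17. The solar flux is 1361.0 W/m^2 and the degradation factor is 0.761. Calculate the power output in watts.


P = area * eta * S * degradation
P = 8.14 * 0.17 * 1361.0 * 0.761
P = 1433.2307 W

1433.2307 W


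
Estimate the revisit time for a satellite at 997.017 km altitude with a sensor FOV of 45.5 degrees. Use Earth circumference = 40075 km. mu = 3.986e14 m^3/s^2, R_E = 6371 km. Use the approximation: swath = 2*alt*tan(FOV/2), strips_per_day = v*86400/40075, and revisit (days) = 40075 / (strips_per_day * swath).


swath = 2*997.017*tan(0.3970624) = 836.1679 km
v = sqrt(mu/r) = 7355.1805 m/s = 7.3552 km/s
strips/day = v*86400/40075 = 7.3552*86400/40075 = 15.8575
coverage/day = strips * swath = 15.8575 * 836.1679 = 13259.4960 km
revisit = 40075 / 13259.4960 = 3.0224 days

3.0224 days


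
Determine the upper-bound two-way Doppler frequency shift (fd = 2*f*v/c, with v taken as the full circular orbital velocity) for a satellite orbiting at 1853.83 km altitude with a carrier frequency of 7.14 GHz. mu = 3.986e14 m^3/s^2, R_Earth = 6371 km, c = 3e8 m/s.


r = 8.22483e+06 m
v = sqrt(mu/r) = 6961.5377 m/s (worst-case radial velocity)
f = 7.14 GHz = 7.14e+09 Hz
fd = 2*f*v/c = 2*7.14e+09*6961.5377/3.0e+08
fd = 331369.1966 Hz

331369.1966 Hz


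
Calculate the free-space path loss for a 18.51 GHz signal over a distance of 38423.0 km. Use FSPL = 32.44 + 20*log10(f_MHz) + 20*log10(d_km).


f = 18.51 GHz = 18510.0000 MHz
d = 38423.0 km
FSPL = 32.44 + 20*log10(18510.0000) + 20*log10(38423.0)
FSPL = 32.44 + 85.3481 + 91.6918
FSPL = 209.4800 dB

209.4800 dB


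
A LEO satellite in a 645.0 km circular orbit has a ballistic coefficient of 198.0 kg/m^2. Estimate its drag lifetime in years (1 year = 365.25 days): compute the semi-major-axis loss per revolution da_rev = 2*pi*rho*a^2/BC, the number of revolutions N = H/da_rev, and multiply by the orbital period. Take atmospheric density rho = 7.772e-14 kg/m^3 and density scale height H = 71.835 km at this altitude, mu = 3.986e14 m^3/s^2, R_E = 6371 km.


a = R_E + alt = 7016.0000 km = 7.016e+06 m
da_rev = 2*pi*rho*a^2/BC = 2*pi*7.772e-14*(7.016e+06)^2/198.0 = 0.121402221 m per revolution
N = H/da_rev = 71835.0000 m / 0.121402221 m = 591710.7580 revolutions
P = 2*pi*sqrt(a^3/mu) = 5848.5148 s
lifetime = N*P = 591710.7580 * 5848.5148 = 3.4606291e+09 s = 40053.5777 days
years = 40053.5777 / 365.25 = 109.6607 years

109.6607 years


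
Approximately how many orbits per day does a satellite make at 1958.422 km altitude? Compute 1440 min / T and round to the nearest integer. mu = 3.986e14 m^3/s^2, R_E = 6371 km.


r = 8.329422e+06 m
T = 2*pi*sqrt(r^3/mu) = 7565.4283 s = 126.0905 min
revs/day = 1440 / 126.0905 = 11.4204
Rounded: 11 revolutions per day

11 revolutions per day


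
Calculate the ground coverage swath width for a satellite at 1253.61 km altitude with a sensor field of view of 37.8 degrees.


FOV = 37.8 deg = 0.6597345 rad
swath = 2 * alt * tan(FOV/2) = 2 * 1253.61 * tan(0.3298672)
swath = 2 * 1253.61 * 0.3423765
swath = 858.4133 km

858.4133 km


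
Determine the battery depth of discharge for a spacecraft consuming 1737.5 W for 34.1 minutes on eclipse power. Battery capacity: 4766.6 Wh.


E_used = P * t / 60 = 1737.5 * 34.1 / 60 = 987.4792 Wh
DOD = E_used / E_total * 100 = 987.4792 / 4766.6 * 100
DOD = 20.7166 %

20.7166 %


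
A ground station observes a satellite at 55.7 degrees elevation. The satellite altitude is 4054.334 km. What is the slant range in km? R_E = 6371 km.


h = 4054.334 km, el = 55.7 deg
d = -R_E*sin(el) + sqrt((R_E*sin(el))^2 + 2*R_E*h + h^2)
d = -6371.0000*sin(0.9721484) + sqrt((6371.0000*0.8260983)^2 + 2*6371.0000*4054.334 + 4054.334^2)
d = 4524.5668 km

4524.5668 km


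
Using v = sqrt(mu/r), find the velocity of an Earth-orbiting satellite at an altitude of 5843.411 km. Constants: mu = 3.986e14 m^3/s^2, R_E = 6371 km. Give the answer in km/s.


r = R_E + alt = 6371.0 + 5843.411 = 12214.4110 km = 1.2214411e+07 m
v = sqrt(mu/r) = sqrt(3.986e14 / 1.2214411e+07) = 5712.5812 m/s = 5.7126 km/s

5.7126 km/s


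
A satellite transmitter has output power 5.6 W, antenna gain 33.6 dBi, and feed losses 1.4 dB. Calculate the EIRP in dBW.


Pt = 5.6 W = 7.4819 dBW
EIRP = Pt_dBW + Gt - losses = 7.4819 + 33.6 - 1.4 = 39.6819 dBW

39.6819 dBW


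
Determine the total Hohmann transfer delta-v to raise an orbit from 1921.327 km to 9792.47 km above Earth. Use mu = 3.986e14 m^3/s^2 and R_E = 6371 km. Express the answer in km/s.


r1 = 8292.3270 km = 8.292327e+06 m
r2 = 16163.4700 km = 1.616347e+07 m
dv1 = sqrt(mu/r1)*(sqrt(2*r2/(r1+r2)) - 1) = 1038.0180 m/s
dv2 = sqrt(mu/r2)*(1 - sqrt(2*r1/(r1+r2))) = 876.5005 m/s
total dv = |dv1| + |dv2| = 1038.0180 + 876.5005 = 1914.5185 m/s = 1.9145 km/s

1.9145 km/s


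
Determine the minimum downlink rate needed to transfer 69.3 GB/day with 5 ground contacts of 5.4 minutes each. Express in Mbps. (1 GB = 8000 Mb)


total contact time = 5 * 5.4 * 60 = 1620.0000 s
data = 69.3 GB = 554400.0000 Mb
rate = 554400.0000 / 1620.0000 = 342.2222 Mbps

342.2222 Mbps


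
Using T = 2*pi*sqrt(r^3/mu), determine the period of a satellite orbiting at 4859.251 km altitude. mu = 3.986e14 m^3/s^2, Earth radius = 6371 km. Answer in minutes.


r = 11230.2510 km = 1.1230251e+07 m
T = 2*pi*sqrt(r^3/mu) = 2*pi*sqrt(1.4163428e+21 / 3.986e14)
T = 11843.9186 s = 197.3986 min

197.3986 minutes


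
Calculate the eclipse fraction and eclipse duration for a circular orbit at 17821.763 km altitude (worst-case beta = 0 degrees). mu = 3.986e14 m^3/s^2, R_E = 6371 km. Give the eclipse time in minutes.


r = 24192.7630 km
T = 624.1489 min
Eclipse fraction = arcsin(R_E/r)/pi = arcsin(6371.0000/24192.7630)/pi
= arcsin(0.2633432)/pi = 0.08482516
Eclipse duration = 0.08482516 * 624.1489 = 52.9435 min

52.9435 minutes


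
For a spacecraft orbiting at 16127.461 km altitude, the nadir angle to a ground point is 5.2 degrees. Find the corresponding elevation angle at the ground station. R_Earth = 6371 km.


r = R_E + alt = 22498.4610 km
Law of sines in the satellite / Earth-center / ground-point triangle:
  sin(nadir)/R_E = sin(90 + el)/r  =>  cos(el) = (r/R_E)*sin(nadir)
cos(el) = (22498.4610 / 6371.0000) * sin(5.2 deg) = 0.3200586
el = arccos(0.3200586) = 71.3335 deg
(Earth-central angle = 90 - nadir - el = 13.4665 deg)

71.3335 degrees


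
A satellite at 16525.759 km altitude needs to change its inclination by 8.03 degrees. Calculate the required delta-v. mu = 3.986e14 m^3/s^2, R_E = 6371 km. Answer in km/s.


r = 22896.7590 km = 2.2896759e+07 m
V = sqrt(mu/r) = 4172.3587 m/s
di = 8.03 deg = 0.1401499 rad
dV = 2*V*sin(di/2) = 2*4172.3587*sin(0.07007497)
dV = 584.2774 m/s = 0.5842774 km/s

0.5843 km/s


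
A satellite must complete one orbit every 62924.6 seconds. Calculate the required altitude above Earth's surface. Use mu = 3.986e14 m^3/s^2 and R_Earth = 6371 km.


T = 62924.6 s
r = (mu*T^2/(4*pi^2))^(1/3) = (3.986e14 * 62924.6^2 / (4*pi^2))^(1/3)
r = 3.419318e+07 m = 34193.1802 km
alt = r - R_E = 34193.1802 - 6371 = 27822.1802 km

27822.1802 km


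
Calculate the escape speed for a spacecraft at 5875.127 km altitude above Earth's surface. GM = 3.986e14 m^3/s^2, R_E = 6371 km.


r = 6371.0 + 5875.127 = 12246.1270 km = 1.2246127e+07 m
v_esc = sqrt(2*mu/r) = sqrt(2*3.986e14 / 1.2246127e+07)
v_esc = 8068.3414 m/s = 8.0683 km/s

8.0683 km/s


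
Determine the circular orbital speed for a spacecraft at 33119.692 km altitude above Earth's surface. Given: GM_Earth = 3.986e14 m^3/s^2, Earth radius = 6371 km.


r = R_E + alt = 6371.0 + 33119.692 = 39490.6920 km = 3.9490692e+07 m
v = sqrt(mu/r) = sqrt(3.986e14 / 3.9490692e+07) = 3177.0297 m/s = 3.1770 km/s

3.1770 km/s


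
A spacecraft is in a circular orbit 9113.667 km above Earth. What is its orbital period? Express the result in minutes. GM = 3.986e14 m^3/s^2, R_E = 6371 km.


r = 15484.6670 km = 1.5484667e+07 m
T = 2*pi*sqrt(r^3/mu) = 2*pi*sqrt(3.7128347e+21 / 3.986e14)
T = 19176.2652 s = 319.6044 min

319.6044 minutes


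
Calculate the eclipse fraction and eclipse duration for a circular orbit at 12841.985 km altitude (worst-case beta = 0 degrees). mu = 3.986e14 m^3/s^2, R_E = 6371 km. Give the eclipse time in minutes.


r = 19212.9850 km
T = 441.7253 min
Eclipse fraction = arcsin(R_E/r)/pi = arcsin(6371.0000/19212.9850)/pi
= arcsin(0.3315987)/pi = 0.107588
Eclipse duration = 0.107588 * 441.7253 = 47.5243 min

47.5243 minutes


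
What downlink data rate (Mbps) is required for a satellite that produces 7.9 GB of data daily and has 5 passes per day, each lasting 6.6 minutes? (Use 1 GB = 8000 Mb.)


total contact time = 5 * 6.6 * 60 = 1980.0000 s
data = 7.9 GB = 63200.0000 Mb
rate = 63200.0000 / 1980.0000 = 31.9192 Mbps

31.9192 Mbps


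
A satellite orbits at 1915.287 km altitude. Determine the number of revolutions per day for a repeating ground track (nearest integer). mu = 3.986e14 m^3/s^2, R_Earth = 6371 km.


r = 8.286287e+06 m
T = 2*pi*sqrt(r^3/mu) = 7506.7366 s = 125.1123 min
revs/day = 1440 / 125.1123 = 11.5097
Rounded: 12 revolutions per day

12 revolutions per day


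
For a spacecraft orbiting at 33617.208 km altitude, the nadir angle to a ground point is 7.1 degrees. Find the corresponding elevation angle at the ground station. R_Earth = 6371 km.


r = R_E + alt = 39988.2080 km
Law of sines in the satellite / Earth-center / ground-point triangle:
  sin(nadir)/R_E = sin(90 + el)/r  =>  cos(el) = (r/R_E)*sin(nadir)
cos(el) = (39988.2080 / 6371.0000) * sin(7.1 deg) = 0.7757968
el = arccos(0.7757968) = 39.1227 deg
(Earth-central angle = 90 - nadir - el = 43.7773 deg)

39.1227 degrees


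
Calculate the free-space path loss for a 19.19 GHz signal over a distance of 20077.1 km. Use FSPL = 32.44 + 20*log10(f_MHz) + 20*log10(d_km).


f = 19.19 GHz = 19190.0000 MHz
d = 20077.1 km
FSPL = 32.44 + 20*log10(19190.0000) + 20*log10(20077.1)
FSPL = 32.44 + 85.6615 + 86.0540
FSPL = 204.1555 dB

204.1555 dB


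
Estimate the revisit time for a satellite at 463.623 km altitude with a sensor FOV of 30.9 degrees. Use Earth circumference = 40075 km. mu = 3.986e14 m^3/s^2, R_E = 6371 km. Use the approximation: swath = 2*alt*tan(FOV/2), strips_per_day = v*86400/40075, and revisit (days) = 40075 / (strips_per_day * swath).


swath = 2*463.623*tan(0.2696534) = 256.2769 km
v = sqrt(mu/r) = 7636.7991 m/s = 7.6368 km/s
strips/day = v*86400/40075 = 7.6368*86400/40075 = 16.4646
coverage/day = strips * swath = 16.4646 * 256.2769 = 4219.5001 km
revisit = 40075 / 4219.5001 = 9.4976 days

9.4976 days


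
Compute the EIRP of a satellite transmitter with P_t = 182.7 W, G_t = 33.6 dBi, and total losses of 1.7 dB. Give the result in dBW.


Pt = 182.7 W = 22.6174 dBW
EIRP = Pt_dBW + Gt - losses = 22.6174 + 33.6 - 1.7 = 54.5174 dBW

54.5174 dBW


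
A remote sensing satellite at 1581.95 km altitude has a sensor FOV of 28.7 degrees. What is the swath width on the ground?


FOV = 28.7 deg = 0.5009095 rad
swath = 2 * alt * tan(FOV/2) = 2 * 1581.95 * tan(0.2504547)
swath = 2 * 1581.95 * 0.2558264
swath = 809.4091 km

809.4091 km


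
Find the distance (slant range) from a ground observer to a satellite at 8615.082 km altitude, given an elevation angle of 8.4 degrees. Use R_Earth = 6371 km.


h = 8615.082 km, el = 8.4 deg
d = -R_E*sin(el) + sqrt((R_E*sin(el))^2 + 2*R_E*h + h^2)
d = -6371.0000*sin(0.1466077) + sqrt((6371.0000*0.146083)^2 + 2*6371.0000*8615.082 + 8615.082^2)
d = 12665.5989 km

12665.5989 km


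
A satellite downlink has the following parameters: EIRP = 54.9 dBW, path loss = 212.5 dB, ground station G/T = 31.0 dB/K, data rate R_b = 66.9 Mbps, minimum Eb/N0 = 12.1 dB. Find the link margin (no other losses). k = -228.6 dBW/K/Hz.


C/N0 = EIRP - FSPL + G/T - k = 54.9 - 212.5 + 31.0 - (-228.6)
C/N0 = 102.0000 dB-Hz
R_b = 66.9 Mbps = 6.69e+07 bps -> 10*log10(R_b) = 78.2543 dB-Hz
Eb/N0 = C/N0 - 10*log10(R_b) = 102.0000 - 78.2543 = 23.7457 dB
Margin = Eb/N0 - Eb/N0_req = 23.7457 - 12.1 = 11.6457 dB (link closes)

11.6457 dB


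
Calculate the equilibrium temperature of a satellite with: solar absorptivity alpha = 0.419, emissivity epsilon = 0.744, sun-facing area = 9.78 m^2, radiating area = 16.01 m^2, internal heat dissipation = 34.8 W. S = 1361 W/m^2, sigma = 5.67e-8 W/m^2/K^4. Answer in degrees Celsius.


Numerator = alpha*S*A_sun + Q_int = 0.419*1361*9.78 + 34.8 = 5611.9330 W
Denominator = eps*sigma*A_rad = 0.744*5.67e-8*16.01 = 6.7537865e-07 W/K^4
T^4 = 8.3093137e+09 K^4
T = 301.9196 K = 28.7696 C

28.7696 degrees Celsius


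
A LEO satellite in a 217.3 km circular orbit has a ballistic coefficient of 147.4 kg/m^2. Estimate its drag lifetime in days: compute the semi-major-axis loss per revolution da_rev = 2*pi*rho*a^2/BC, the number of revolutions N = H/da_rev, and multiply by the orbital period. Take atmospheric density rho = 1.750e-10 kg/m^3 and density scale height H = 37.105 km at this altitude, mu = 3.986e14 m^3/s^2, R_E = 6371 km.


a = R_E + alt = 6588.3000 km = 6.5883e+06 m
da_rev = 2*pi*rho*a^2/BC = 2*pi*1.750e-10*(6.5883e+06)^2/147.4 = 323.792785 m per revolution
N = H/da_rev = 37105.0000 m / 323.792785 m = 114.5949 revolutions
P = 2*pi*sqrt(a^3/mu) = 5321.9559 s
lifetime = N*P = 114.5949 * 5321.9559 = 609868.9744 s = 7.0587 days

7.0587 days


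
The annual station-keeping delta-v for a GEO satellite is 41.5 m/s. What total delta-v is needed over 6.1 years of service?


dV = rate * years = 41.5 * 6.1
dV = 253.1500 m/s

253.1500 m/s


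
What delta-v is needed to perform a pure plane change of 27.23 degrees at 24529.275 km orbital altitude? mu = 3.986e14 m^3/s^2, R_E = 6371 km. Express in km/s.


r = 30900.2750 km = 3.0900275e+07 m
V = sqrt(mu/r) = 3591.5960 m/s
di = 27.23 deg = 0.4752532 rad
dV = 2*V*sin(di/2) = 2*3591.5960*sin(0.2376266)
dV = 1690.8987 m/s = 1.6909 km/s

1.6909 km/s


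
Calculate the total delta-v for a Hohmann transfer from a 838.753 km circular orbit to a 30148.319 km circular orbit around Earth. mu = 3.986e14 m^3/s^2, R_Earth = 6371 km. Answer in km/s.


r1 = 7209.7530 km = 7.209753e+06 m
r2 = 36519.3190 km = 3.6519319e+07 m
dv1 = sqrt(mu/r1)*(sqrt(2*r2/(r1+r2)) - 1) = 2174.0044 m/s
dv2 = sqrt(mu/r2)*(1 - sqrt(2*r1/(r1+r2))) = 1406.6198 m/s
total dv = |dv1| + |dv2| = 2174.0044 + 1406.6198 = 3580.6242 m/s = 3.5806 km/s

3.5806 km/s


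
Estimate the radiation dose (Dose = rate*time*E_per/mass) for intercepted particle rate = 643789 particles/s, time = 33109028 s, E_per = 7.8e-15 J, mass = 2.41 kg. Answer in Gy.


Total energy deposited = rate * time * E_per
  = 643789 * 33109028 * 7.8e-15 = 0.1662588 J
Dose = E_total / mass = 0.1662588 / 2.41
Dose = 0.06898705 Gy

0.0690 Gy


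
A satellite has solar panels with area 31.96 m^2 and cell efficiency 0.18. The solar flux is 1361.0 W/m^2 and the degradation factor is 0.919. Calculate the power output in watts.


P = area * eta * S * degradation
P = 31.96 * 0.18 * 1361.0 * 0.919
P = 7195.3664 W

7195.3664 W


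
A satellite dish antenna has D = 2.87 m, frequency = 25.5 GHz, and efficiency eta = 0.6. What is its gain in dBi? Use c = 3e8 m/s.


lambda = c/f = 3e8 / 2.55e+10 = 0.01176471 m
G = eta*(pi*D/lambda)^2 = 0.6*(pi*2.87/0.01176471)^2
G = 352413.5844 (linear)
G = 10*log10(352413.5844) = 55.4705 dBi

55.4705 dBi


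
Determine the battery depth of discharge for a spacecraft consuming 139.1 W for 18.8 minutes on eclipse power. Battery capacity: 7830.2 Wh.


E_used = P * t / 60 = 139.1 * 18.8 / 60 = 43.5847 Wh
DOD = E_used / E_total * 100 = 43.5847 / 7830.2 * 100
DOD = 0.5566226 %

0.5566 %


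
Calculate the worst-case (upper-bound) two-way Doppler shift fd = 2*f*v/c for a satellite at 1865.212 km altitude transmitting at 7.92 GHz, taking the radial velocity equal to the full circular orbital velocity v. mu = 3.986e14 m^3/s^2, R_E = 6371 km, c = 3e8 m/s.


r = 8.236212e+06 m
v = sqrt(mu/r) = 6956.7258 m/s (worst-case radial velocity)
f = 7.92 GHz = 7.92e+09 Hz
fd = 2*f*v/c = 2*7.92e+09*6956.7258/3.0e+08
fd = 367315.1246 Hz

367315.1246 Hz


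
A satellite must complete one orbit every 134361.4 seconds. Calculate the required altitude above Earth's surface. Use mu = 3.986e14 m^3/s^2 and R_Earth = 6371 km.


T = 134361.4 s
r = (mu*T^2/(4*pi^2))^(1/3) = (3.986e14 * 134361.4^2 / (4*pi^2))^(1/3)
r = 5.6699017e+07 m = 56699.0174 km
alt = r - R_E = 56699.0174 - 6371 = 50328.0174 km

50328.0174 km


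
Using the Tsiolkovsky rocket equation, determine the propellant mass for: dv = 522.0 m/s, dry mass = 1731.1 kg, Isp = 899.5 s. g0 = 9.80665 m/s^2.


ve = Isp * g0 = 899.5 * 9.80665 = 8821.081675 m/s
mass ratio = exp(dv/ve) = exp(522.0/8821.081675) = 1.06096240
m_prop = m_dry * (mr - 1) = 1731.1 * (1.06096240 - 1)
m_prop = 105.5320 kg

105.5320 kg


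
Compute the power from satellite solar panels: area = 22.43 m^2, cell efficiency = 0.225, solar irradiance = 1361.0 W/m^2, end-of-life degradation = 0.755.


P = area * eta * S * degradation
P = 22.43 * 0.225 * 1361.0 * 0.755
P = 5185.8132 W

5185.8132 W


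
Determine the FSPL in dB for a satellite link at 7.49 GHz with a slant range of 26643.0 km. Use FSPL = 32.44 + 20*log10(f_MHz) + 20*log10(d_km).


f = 7.49 GHz = 7490.0000 MHz
d = 26643.0 km
FSPL = 32.44 + 20*log10(7490.0000) + 20*log10(26643.0)
FSPL = 32.44 + 77.4896 + 88.5117
FSPL = 198.4413 dB

198.4413 dB


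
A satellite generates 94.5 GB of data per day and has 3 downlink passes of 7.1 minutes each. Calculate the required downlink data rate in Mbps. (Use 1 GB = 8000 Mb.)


total contact time = 3 * 7.1 * 60 = 1278.0000 s
data = 94.5 GB = 756000.0000 Mb
rate = 756000.0000 / 1278.0000 = 591.5493 Mbps

591.5493 Mbps


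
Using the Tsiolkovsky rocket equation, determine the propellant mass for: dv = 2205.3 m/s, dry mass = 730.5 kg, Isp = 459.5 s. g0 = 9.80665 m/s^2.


ve = Isp * g0 = 459.5 * 9.80665 = 4506.155675 m/s
mass ratio = exp(dv/ve) = exp(2205.3/4506.155675) = 1.63133257
m_prop = m_dry * (mr - 1) = 730.5 * (1.63133257 - 1)
m_prop = 461.1884 kg

461.1884 kg


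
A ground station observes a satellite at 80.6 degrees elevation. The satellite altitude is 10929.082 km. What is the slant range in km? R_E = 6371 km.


h = 10929.082 km, el = 80.6 deg
d = -R_E*sin(el) + sqrt((R_E*sin(el))^2 + 2*R_E*h + h^2)
d = -6371.0000*sin(1.4067) + sqrt((6371.0000*0.9865722)^2 + 2*6371.0000*10929.082 + 10929.082^2)
d = 10983.3094 km

10983.3094 km


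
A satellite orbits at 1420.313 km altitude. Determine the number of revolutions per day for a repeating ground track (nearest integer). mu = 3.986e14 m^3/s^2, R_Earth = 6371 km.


r = 7.791313e+06 m
T = 2*pi*sqrt(r^3/mu) = 6844.2710 s = 114.0712 min
revs/day = 1440 / 114.0712 = 12.6237
Rounded: 13 revolutions per day

13 revolutions per day


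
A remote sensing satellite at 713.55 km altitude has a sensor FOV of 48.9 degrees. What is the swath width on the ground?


FOV = 48.9 deg = 0.853466 rad
swath = 2 * alt * tan(FOV/2) = 2 * 713.55 * tan(0.426733)
swath = 2 * 713.55 * 0.4546728
swath = 648.8635 km

648.8635 km


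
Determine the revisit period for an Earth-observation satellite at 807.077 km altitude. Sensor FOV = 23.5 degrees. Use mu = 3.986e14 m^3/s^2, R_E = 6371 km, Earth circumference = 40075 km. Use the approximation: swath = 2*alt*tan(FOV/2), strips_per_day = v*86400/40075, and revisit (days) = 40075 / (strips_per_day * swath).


swath = 2*807.077*tan(0.2050762) = 335.7445 km
v = sqrt(mu/r) = 7451.8583 m/s = 7.4519 km/s
strips/day = v*86400/40075 = 7.4519*86400/40075 = 16.0659
coverage/day = strips * swath = 16.0659 * 335.7445 = 5394.0346 km
revisit = 40075 / 5394.0346 = 7.4295 days

7.4295 days


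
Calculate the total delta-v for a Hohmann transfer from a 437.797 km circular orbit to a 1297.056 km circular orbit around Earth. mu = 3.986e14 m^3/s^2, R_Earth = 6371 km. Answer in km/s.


r1 = 6808.7970 km = 6.808797e+06 m
r2 = 7668.0560 km = 7.668056e+06 m
dv1 = sqrt(mu/r1)*(sqrt(2*r2/(r1+r2)) - 1) = 223.7938 m/s
dv2 = sqrt(mu/r2)*(1 - sqrt(2*r1/(r1+r2))) = 217.2394 m/s
total dv = |dv1| + |dv2| = 223.7938 + 217.2394 = 441.0332 m/s = 0.4410332 km/s

0.4410 km/s


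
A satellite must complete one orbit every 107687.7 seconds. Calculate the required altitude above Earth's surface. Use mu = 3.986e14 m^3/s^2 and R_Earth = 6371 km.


T = 107687.7 s
r = (mu*T^2/(4*pi^2))^(1/3) = (3.986e14 * 107687.7^2 / (4*pi^2))^(1/3)
r = 4.8921893e+07 m = 48921.8930 km
alt = r - R_E = 48921.8930 - 6371 = 42550.8930 km

42550.8930 km


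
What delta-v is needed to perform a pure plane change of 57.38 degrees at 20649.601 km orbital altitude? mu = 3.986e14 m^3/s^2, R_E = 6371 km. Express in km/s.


r = 27020.6010 km = 2.7020601e+07 m
V = sqrt(mu/r) = 3840.7952 m/s
di = 57.38 deg = 1.0015 rad
dV = 2*V*sin(di/2) = 2*3840.7952*sin(0.500735)
dV = 3687.7041 m/s = 3.6877 km/s

3.6877 km/s


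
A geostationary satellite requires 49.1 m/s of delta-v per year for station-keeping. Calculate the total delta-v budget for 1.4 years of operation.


dV = rate * years = 49.1 * 1.4
dV = 68.7400 m/s

68.7400 m/s


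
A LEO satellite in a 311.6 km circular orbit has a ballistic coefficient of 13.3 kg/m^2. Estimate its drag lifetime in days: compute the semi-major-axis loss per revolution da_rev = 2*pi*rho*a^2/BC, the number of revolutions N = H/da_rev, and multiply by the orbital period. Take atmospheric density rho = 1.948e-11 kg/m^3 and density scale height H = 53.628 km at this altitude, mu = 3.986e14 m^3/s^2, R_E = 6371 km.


a = R_E + alt = 6682.6000 km = 6.6826e+06 m
da_rev = 2*pi*rho*a^2/BC = 2*pi*1.948e-11*(6.6826e+06)^2/13.3 = 410.968100 m per revolution
N = H/da_rev = 53628.0000 m / 410.968100 m = 130.4919 revolutions
P = 2*pi*sqrt(a^3/mu) = 5436.6255 s
lifetime = N*P = 130.4919 * 5436.6255 = 709435.4871 s = 8.2111 days

8.2111 days


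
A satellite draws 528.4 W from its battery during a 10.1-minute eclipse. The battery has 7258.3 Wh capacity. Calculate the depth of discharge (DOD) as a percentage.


E_used = P * t / 60 = 528.4 * 10.1 / 60 = 88.9473 Wh
DOD = E_used / E_total * 100 = 88.9473 / 7258.3 * 100
DOD = 1.2255 %

1.2255 %


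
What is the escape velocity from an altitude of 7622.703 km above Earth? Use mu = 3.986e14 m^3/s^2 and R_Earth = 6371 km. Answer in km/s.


r = 6371.0 + 7622.703 = 13993.7030 km = 1.3993703e+07 m
v_esc = sqrt(2*mu/r) = sqrt(2*3.986e14 / 1.3993703e+07)
v_esc = 7547.7467 m/s = 7.5477 km/s

7.5477 km/s


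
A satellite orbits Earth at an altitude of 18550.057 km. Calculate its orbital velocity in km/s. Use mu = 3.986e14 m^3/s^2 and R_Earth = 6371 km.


r = R_E + alt = 6371.0 + 18550.057 = 24921.0570 km = 2.4921057e+07 m
v = sqrt(mu/r) = sqrt(3.986e14 / 2.4921057e+07) = 3999.3132 m/s = 3.9993 km/s

3.9993 km/s


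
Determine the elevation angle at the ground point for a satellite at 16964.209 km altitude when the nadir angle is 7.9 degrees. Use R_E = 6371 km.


r = R_E + alt = 23335.2090 km
Law of sines in the satellite / Earth-center / ground-point triangle:
  sin(nadir)/R_E = sin(90 + el)/r  =>  cos(el) = (r/R_E)*sin(nadir)
cos(el) = (23335.2090 / 6371.0000) * sin(7.9 deg) = 0.5034213
el = arccos(0.5034213) = 59.7734 deg
(Earth-central angle = 90 - nadir - el = 22.3266 deg)

59.7734 degrees


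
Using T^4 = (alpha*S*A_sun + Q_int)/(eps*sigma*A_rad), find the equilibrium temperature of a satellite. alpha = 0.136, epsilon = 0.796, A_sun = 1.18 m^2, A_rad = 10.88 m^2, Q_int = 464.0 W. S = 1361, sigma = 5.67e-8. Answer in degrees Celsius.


Numerator = alpha*S*A_sun + Q_int = 0.136*1361*1.18 + 464.0 = 682.4133 W
Denominator = eps*sigma*A_rad = 0.796*5.67e-8*10.88 = 4.9104922e-07 W/K^4
T^4 = 1.3897044e+09 K^4
T = 193.0770 K = -80.0730 C

-80.0730 degrees Celsius


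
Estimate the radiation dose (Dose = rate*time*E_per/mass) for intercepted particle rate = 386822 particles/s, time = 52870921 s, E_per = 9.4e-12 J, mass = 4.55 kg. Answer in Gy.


Total energy deposited = rate * time * E_per
  = 386822 * 52870921 * 9.4e-12 = 192.2454 J
Dose = E_total / mass = 192.2454 / 4.55
Dose = 42.2517 Gy

42.2517 Gy


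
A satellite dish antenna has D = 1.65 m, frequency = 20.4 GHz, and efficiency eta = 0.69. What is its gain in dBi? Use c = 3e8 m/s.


lambda = c/f = 3e8 / 2.04e+10 = 0.01470588 m
G = eta*(pi*D/lambda)^2 = 0.69*(pi*1.65/0.01470588)^2
G = 85730.3408 (linear)
G = 10*log10(85730.3408) = 49.3313 dBi

49.3313 dBi


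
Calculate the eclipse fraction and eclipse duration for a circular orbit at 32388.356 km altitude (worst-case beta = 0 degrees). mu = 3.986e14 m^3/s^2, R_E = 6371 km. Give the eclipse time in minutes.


r = 38759.3560 km
T = 1265.6826 min
Eclipse fraction = arcsin(R_E/r)/pi = arcsin(6371.0000/38759.3560)/pi
= arcsin(0.1643732)/pi = 0.05256014
Eclipse duration = 0.05256014 * 1265.6826 = 66.5245 min

66.5245 minutes


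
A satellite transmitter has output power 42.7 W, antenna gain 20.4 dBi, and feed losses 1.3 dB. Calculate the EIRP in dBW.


Pt = 42.7 W = 16.3043 dBW
EIRP = Pt_dBW + Gt - losses = 16.3043 + 20.4 - 1.3 = 35.4043 dBW

35.4043 dBW


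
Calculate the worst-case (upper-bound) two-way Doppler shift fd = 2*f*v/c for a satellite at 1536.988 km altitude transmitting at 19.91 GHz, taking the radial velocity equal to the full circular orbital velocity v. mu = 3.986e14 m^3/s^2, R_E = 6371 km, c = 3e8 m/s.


r = 7.907988e+06 m
v = sqrt(mu/r) = 7099.6289 m/s (worst-case radial velocity)
f = 19.91 GHz = 1.991e+10 Hz
fd = 2*f*v/c = 2*1.991e+10*7099.6289/3.0e+08
fd = 942357.4045 Hz

942357.4045 Hz


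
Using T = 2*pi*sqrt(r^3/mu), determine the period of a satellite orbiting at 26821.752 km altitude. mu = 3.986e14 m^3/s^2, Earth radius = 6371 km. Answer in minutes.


r = 33192.7520 km = 3.3192752e+07 m
T = 2*pi*sqrt(r^3/mu) = 2*pi*sqrt(3.6570406e+22 / 3.986e14)
T = 60183.3160 s = 1003.0553 min

1003.0553 minutes


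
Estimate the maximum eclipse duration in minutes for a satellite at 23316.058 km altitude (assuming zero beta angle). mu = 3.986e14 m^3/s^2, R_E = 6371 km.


r = 29687.0580 km
T = 848.4196 min
Eclipse fraction = arcsin(R_E/r)/pi = arcsin(6371.0000/29687.0580)/pi
= arcsin(0.2146053)/pi = 0.06884651
Eclipse duration = 0.06884651 * 848.4196 = 58.4107 min

58.4107 minutes


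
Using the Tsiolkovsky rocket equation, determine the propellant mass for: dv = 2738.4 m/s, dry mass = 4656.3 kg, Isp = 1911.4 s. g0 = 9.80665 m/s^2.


ve = Isp * g0 = 1911.4 * 9.80665 = 18744.430810 m/s
mass ratio = exp(dv/ve) = exp(2738.4/18744.430810) = 1.15730195
m_prop = m_dry * (mr - 1) = 4656.3 * (1.15730195 - 1)
m_prop = 732.4451 kg

732.4451 kg


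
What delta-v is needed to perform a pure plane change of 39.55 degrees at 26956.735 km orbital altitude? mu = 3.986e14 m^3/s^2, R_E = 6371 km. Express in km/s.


r = 33327.7350 km = 3.3327735e+07 m
V = sqrt(mu/r) = 3458.3245 m/s
di = 39.55 deg = 0.6902777 rad
dV = 2*V*sin(di/2) = 2*3458.3245*sin(0.3451389)
dV = 2340.0916 m/s = 2.3401 km/s

2.3401 km/s


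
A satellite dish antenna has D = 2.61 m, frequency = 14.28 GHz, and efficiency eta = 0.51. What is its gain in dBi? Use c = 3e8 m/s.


lambda = c/f = 3e8 / 1.428e+10 = 0.0210084 m
G = eta*(pi*D/lambda)^2 = 0.51*(pi*2.61/0.0210084)^2
G = 77689.9499 (linear)
G = 10*log10(77689.9499) = 48.9036 dBi

48.9036 dBi


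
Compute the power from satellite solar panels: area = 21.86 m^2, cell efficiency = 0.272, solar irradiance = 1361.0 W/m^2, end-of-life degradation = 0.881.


P = area * eta * S * degradation
P = 21.86 * 0.272 * 1361.0 * 0.881
P = 7129.4019 W

7129.4019 W


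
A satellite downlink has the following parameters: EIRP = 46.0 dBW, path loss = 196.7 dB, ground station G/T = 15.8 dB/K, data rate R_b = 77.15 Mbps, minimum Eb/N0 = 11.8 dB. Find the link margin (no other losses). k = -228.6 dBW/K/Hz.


C/N0 = EIRP - FSPL + G/T - k = 46.0 - 196.7 + 15.8 - (-228.6)
C/N0 = 93.7000 dB-Hz
R_b = 77.15 Mbps = 7.715e+07 bps -> 10*log10(R_b) = 78.8734 dB-Hz
Eb/N0 = C/N0 - 10*log10(R_b) = 93.7000 - 78.8734 = 14.8266 dB
Margin = Eb/N0 - Eb/N0_req = 14.8266 - 11.8 = 3.0266 dB (link closes)

3.0266 dB
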